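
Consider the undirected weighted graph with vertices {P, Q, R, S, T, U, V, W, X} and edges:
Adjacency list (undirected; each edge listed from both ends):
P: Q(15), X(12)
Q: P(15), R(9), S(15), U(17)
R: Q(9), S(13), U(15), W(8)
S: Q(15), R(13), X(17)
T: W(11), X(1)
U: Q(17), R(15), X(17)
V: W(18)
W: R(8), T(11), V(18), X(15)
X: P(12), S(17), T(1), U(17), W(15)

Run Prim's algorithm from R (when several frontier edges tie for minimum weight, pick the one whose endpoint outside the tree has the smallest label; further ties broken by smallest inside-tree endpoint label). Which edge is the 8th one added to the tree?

Grow the tree from R using Prim:
Step 1: frontier [R W 8, Q R 9, R S 13, R U 15] → take R W (8); add W.
Step 2: frontier [Q R 9, R S 13, R U 15, T W 11, W X 15, V W 18] → take Q R (9); add Q.
Step 3: frontier [P Q 15, Q S 15, Q U 17, R S 13, R U 15, T W 11, W X 15, V W 18] → take T W (11); add T.
Step 4: frontier [P Q 15, Q S 15, Q U 17, R S 13, R U 15, T X 1, W X 15, V W 18] → take T X (1); add X.
Step 5: frontier [P Q 15, Q S 15, Q U 17, R S 13, R U 15, V W 18, P X 12, S X 17, U X 17] → take P X (12); add P.
Step 6: frontier [Q S 15, Q U 17, R S 13, R U 15, V W 18, S X 17, U X 17] → take R S (13); add S.
Step 7: frontier [Q U 17, R U 15, V W 18, U X 17] → take R U (15); add U.
Step 8: frontier [V W 18] → take V W (18); add V.
The 8th edge added is V W.

V-W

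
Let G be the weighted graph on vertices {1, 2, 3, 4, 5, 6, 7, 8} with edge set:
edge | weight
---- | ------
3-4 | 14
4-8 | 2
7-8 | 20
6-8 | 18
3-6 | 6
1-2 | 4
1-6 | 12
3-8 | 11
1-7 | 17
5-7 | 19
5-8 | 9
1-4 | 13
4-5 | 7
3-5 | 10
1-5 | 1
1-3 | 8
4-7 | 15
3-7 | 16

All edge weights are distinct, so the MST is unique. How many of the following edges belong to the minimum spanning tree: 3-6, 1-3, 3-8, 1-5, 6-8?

Kruskal: consider edges lightest-first.
1-5 (1): add — endpoints in different components.
4-8 (2): add — endpoints in different components.
1-2 (4): add — endpoints in different components.
3-6 (6): add — endpoints in different components.
4-5 (7): add — endpoints in different components.
1-3 (8): add — endpoints in different components.
5-8 (9): skip — 5 and 8 already connected.
3-5 (10): skip — 3 and 5 already connected.
3-8 (11): skip — 3 and 8 already connected.
1-6 (12): skip — 1 and 6 already connected.
1-4 (13): skip — 1 and 4 already connected.
3-4 (14): skip — 3 and 4 already connected.
4-7 (15): add — endpoints in different components.
MST edge set: {1-5, 4-8, 1-2, 3-6, 4-5, 1-3, 4-7}.
Of the listed edges, {3-6, 1-3, 1-5} are in the MST → 3.

3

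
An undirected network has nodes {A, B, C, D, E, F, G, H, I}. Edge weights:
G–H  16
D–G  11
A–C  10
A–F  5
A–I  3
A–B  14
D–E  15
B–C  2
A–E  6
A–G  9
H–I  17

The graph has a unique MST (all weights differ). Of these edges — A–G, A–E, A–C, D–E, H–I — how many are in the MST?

Kruskal's algorithm — process edges by increasing weight (ties by edge label):
B–C (2): add — endpoints in different components.
A–I (3): add — endpoints in different components.
A–F (5): add — endpoints in different components.
A–E (6): add — endpoints in different components.
A–G (9): add — endpoints in different components.
A–C (10): add — endpoints in different components.
D–G (11): add — endpoints in different components.
A–B (14): skip — A and B already connected.
D–E (15): skip — D and E already connected.
G–H (16): add — endpoints in different components.
MST edge set: {B–C, A–I, A–F, A–E, A–G, A–C, D–G, G–H}.
Of the listed edges, {A–G, A–E, A–C} are in the MST → 3.

3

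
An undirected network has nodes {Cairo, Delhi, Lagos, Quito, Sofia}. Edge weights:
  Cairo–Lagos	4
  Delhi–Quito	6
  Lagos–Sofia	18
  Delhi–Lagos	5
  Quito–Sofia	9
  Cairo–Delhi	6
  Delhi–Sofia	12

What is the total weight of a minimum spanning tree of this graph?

24

Prim, starting at Quito.
Step 1: frontier [Delhi–Quito 6, Quito–Sofia 9] → take Delhi–Quito (6); add Delhi.
Step 2: frontier [Delhi–Lagos 5, Cairo–Delhi 6, Delhi–Sofia 12, Quito–Sofia 9] → take Delhi–Lagos (5); add Lagos.
Step 3: frontier [Cairo–Delhi 6, Delhi–Sofia 12, Cairo–Lagos 4, Lagos–Sofia 18, Quito–Sofia 9] → take Cairo–Lagos (4); add Cairo.
Step 4: frontier [Delhi–Sofia 12, Lagos–Sofia 18, Quito–Sofia 9] → take Quito–Sofia (9); add Sofia.
MST edges: Delhi–Quito, Delhi–Lagos, Cairo–Lagos, Quito–Sofia; total weight 6+5+4+9 = 24.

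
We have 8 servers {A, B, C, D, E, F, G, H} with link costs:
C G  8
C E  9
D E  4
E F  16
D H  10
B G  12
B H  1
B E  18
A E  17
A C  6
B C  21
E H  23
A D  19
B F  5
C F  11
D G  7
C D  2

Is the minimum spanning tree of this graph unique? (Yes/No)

Kruskal's algorithm — process edges by increasing weight (ties by edge label):
B H (1): add — endpoints in different components.
C D (2): add — endpoints in different components.
D E (4): add — endpoints in different components.
B F (5): add — endpoints in different components.
A C (6): add — endpoints in different components.
D G (7): add — endpoints in different components.
C G (8): skip — C and G already connected.
C E (9): skip — C and E already connected.
D H (10): add — endpoints in different components.
Every non-tree edge has weight strictly greater than the heaviest edge on the tree path between its endpoints, so the MST is unique.

Yes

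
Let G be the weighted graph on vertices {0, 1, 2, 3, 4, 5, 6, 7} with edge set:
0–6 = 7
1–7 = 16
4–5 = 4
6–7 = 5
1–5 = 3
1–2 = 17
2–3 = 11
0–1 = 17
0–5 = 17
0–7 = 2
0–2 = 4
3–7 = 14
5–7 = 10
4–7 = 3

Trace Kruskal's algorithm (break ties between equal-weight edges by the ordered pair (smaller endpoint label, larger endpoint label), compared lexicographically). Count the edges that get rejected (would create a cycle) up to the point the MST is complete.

Kruskal's algorithm — process edges by increasing weight (ties by edge label):
0–7 (2): add — endpoints in different components.
1–5 (3): add — endpoints in different components.
4–7 (3): add — endpoints in different components.
0–2 (4): add — endpoints in different components.
4–5 (4): add — endpoints in different components.
6–7 (5): add — endpoints in different components.
0–6 (7): skip — 0 and 6 already connected.
5–7 (10): skip — 5 and 7 already connected.
2–3 (11): add — endpoints in different components.
Edges rejected before the tree was complete: 2.

2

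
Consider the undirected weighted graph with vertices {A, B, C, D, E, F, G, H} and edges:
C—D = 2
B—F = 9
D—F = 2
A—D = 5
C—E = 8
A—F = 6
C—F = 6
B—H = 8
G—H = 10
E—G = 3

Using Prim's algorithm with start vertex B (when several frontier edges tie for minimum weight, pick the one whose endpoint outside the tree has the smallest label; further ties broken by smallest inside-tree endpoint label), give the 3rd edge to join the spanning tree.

Grow the tree from B using Prim:
Step 1: frontier [B—H 8, B—F 9] → take B—H (8); add H.
Step 2: frontier [B—F 9, G—H 10] → take B—F (9); add F.
Step 3: frontier [D—F 2, A—F 6, C—F 6, G—H 10] → take D—F (2); add D.
Step 4: frontier [C—D 2, A—D 5, A—F 6, C—F 6, G—H 10] → take C—D (2); add C.
Step 5: frontier [C—E 8, A—D 5, A—F 6, G—H 10] → take A—D (5); add A.
Step 6: frontier [C—E 8, G—H 10] → take C—E (8); add E.
Step 7: frontier [E—G 3, G—H 10] → take E—G (3); add G.
The 3rd edge added is D—F.

D-F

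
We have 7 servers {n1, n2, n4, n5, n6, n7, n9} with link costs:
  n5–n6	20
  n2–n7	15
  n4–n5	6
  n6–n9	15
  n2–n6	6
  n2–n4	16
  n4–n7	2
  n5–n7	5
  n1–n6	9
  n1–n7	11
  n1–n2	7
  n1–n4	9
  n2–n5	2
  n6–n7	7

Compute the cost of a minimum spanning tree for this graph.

37

Prim's algorithm from n6:
Step 1: frontier [n2–n6 6, n6–n7 7, n1–n6 9, n6–n9 15, n5–n6 20] → take n2–n6 (6); add n2.
Step 2: frontier [n2–n5 2, n1–n2 7, n2–n7 15, n2–n4 16, n6–n7 7, n1–n6 9, n6–n9 15, n5–n6 20] → take n2–n5 (2); add n5.
Step 3: frontier [n1–n2 7, n2–n7 15, n2–n4 16, n5–n7 5, n4–n5 6, n6–n7 7, n1–n6 9, n6–n9 15] → take n5–n7 (5); add n7.
Step 4: frontier [n1–n2 7, n2–n4 16, n4–n5 6, n1–n6 9, n6–n9 15, n4–n7 2, n1–n7 11] → take n4–n7 (2); add n4.
Step 5: frontier [n1–n2 7, n1–n4 9, n1–n6 9, n6–n9 15, n1–n7 11] → take n1–n2 (7); add n1.
Step 6: frontier [n6–n9 15] → take n6–n9 (15); add n9.
MST edges: n2–n6, n2–n5, n5–n7, n4–n7, n1–n2, n6–n9; total weight 6+2+5+2+7+15 = 37.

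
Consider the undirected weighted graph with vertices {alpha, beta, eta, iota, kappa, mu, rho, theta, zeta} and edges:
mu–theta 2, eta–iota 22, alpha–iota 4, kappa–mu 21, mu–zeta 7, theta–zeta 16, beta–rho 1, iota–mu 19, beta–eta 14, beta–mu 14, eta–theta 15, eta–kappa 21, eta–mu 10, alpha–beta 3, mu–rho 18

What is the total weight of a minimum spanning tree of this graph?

Sort edges by weight, then run Kruskal:
beta–rho (1): add — endpoints in different components.
mu–theta (2): add — endpoints in different components.
alpha–beta (3): add — endpoints in different components.
alpha–iota (4): add — endpoints in different components.
mu–zeta (7): add — endpoints in different components.
eta–mu (10): add — endpoints in different components.
beta–eta (14): add — endpoints in different components.
beta–mu (14): skip — mu and beta already connected.
eta–theta (15): skip — theta and eta already connected.
theta–zeta (16): skip — zeta and theta already connected.
mu–rho (18): skip — mu and rho already connected.
iota–mu (19): skip — mu and iota already connected.
eta–kappa (21): add — endpoints in different components.
MST edges: beta–rho, mu–theta, alpha–beta, alpha–iota, mu–zeta, eta–mu, beta–eta, eta–kappa; total weight 1+2+3+4+7+10+14+21 = 62.

62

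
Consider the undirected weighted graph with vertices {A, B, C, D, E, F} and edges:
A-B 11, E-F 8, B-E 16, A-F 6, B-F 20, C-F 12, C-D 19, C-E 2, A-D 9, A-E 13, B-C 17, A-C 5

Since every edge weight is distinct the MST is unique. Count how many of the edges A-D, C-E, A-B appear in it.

3

Sort edges by weight, then run Kruskal:
C-E (2): add. Components now {A} {B} {C,E} {D} {F}
A-C (5): add. Components now {A,C,E} {B} {D} {F}
A-F (6): add. Components now {A,C,E,F} {B} {D}
E-F (8): skip — E and F already connected.
A-D (9): add. Components now {A,C,D,E,F} {B}
A-B (11): add. Components now {A,B,C,D,E,F}
MST edge set: {C-E, A-C, A-F, A-D, A-B}.
Of the listed edges, {A-D, C-E, A-B} are in the MST → 3.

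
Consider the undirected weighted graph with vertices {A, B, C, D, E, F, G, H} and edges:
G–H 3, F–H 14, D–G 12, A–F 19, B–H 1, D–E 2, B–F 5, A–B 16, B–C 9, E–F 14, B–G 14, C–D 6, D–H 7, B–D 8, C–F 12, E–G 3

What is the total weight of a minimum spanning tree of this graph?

Grow the tree from G using Prim:
Step 1: cheapest edge leaving the tree is E–G (3); add E.
Step 2: cheapest edge leaving the tree is D–E (2); add D.
Step 3: cheapest edge leaving the tree is G–H (3); add H.
Step 4: cheapest edge leaving the tree is B–H (1); add B.
Step 5: cheapest edge leaving the tree is B–F (5); add F.
Step 6: cheapest edge leaving the tree is C–D (6); add C.
Step 7: cheapest edge leaving the tree is A–B (16); add A.
MST edges: E–G, D–E, G–H, B–H, B–F, C–D, A–B; total weight 3+2+3+1+5+6+16 = 36.

36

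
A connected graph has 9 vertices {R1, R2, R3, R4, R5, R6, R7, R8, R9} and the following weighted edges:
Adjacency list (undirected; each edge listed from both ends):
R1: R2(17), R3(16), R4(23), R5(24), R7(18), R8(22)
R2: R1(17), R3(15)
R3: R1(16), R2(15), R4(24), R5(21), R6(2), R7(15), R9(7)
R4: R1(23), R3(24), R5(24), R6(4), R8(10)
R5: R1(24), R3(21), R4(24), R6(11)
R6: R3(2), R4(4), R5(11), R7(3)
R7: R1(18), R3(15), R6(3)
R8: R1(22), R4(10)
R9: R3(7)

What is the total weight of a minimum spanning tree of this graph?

68

Kruskal: consider edges lightest-first.
R3—R6 (2): add — endpoints in different components.
R6—R7 (3): add — endpoints in different components.
R4—R6 (4): add — endpoints in different components.
R3—R9 (7): add — endpoints in different components.
R4—R8 (10): add — endpoints in different components.
R5—R6 (11): add — endpoints in different components.
R2—R3 (15): add — endpoints in different components.
R3—R7 (15): skip — R7 and R3 already connected.
R1—R3 (16): add — endpoints in different components.
MST edges: R3—R6, R6—R7, R4—R6, R3—R9, R4—R8, R5—R6, R2—R3, R1—R3; total weight 2+3+4+7+10+11+15+16 = 68.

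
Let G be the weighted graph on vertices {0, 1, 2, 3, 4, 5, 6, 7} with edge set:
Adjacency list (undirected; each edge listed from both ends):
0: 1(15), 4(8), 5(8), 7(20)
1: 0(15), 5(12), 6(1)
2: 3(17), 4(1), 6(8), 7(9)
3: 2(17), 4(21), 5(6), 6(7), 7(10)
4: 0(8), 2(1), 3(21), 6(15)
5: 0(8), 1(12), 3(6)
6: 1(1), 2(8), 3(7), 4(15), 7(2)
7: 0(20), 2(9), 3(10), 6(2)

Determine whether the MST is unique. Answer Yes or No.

No

Kruskal: consider edges lightest-first.
1-6 (1): add — endpoints in different components.
2-4 (1): add — endpoints in different components.
6-7 (2): add — endpoints in different components.
3-5 (6): add — endpoints in different components.
3-6 (7): add — endpoints in different components.
0-4 (8): add — endpoints in different components.
0-5 (8): add — endpoints in different components.
Non-tree edge 2-6 has weight 8, equal to the heaviest edge on its tree cycle — swapping gives another MST of the same weight. Not unique.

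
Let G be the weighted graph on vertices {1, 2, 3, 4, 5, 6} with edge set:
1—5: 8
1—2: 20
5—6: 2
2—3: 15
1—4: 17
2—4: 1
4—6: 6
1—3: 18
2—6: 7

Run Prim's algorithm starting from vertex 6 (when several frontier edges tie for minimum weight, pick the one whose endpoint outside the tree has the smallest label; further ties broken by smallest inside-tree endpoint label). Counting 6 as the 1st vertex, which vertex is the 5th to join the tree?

1

Grow the tree from 6 using Prim:
Step 1: frontier [5—6 2, 4—6 6, 2—6 7] → take 5—6 (2); add 5.
Step 2: frontier [1—5 8, 4—6 6, 2—6 7] → take 4—6 (6); add 4.
Step 3: frontier [2—4 1, 1—4 17, 1—5 8, 2—6 7] → take 2—4 (1); add 2.
Step 4: frontier [2—3 15, 1—2 20, 1—4 17, 1—5 8] → take 1—5 (8); add 1.
Step 5: frontier [1—3 18, 2—3 15] → take 2—3 (15); add 3.
Vertex order: 6, 5, 4, 2, 1, 3. The 5th vertex is 1.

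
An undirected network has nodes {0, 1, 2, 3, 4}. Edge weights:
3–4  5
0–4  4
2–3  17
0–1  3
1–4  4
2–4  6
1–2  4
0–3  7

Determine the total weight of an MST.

16

Kruskal: consider edges lightest-first.
0–1 (3): add — endpoints in different components.
0–4 (4): add — endpoints in different components.
1–2 (4): add — endpoints in different components.
1–4 (4): skip — 1 and 4 already connected.
3–4 (5): add — endpoints in different components.
MST edges: 0–1, 0–4, 1–2, 3–4; total weight 3+4+4+5 = 16.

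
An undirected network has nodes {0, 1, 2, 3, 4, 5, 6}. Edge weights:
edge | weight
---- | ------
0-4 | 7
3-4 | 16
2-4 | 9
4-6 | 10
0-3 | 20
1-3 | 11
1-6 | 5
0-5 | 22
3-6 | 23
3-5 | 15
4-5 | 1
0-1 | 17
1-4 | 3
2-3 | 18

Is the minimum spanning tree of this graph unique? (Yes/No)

Yes

Sort edges by weight, then run Kruskal:
4-5 (1): add. Components now {0} {1} {2} {3} {4,5} {6}
1-4 (3): add. Components now {0} {1,4,5} {2} {3} {6}
1-6 (5): add. Components now {0} {1,4,5,6} {2} {3}
0-4 (7): add. Components now {0,1,4,5,6} {2} {3}
2-4 (9): add. Components now {0,1,2,4,5,6} {3}
4-6 (10): skip — 4 and 6 already connected.
1-3 (11): add. Components now {0,1,2,3,4,5,6}
Every non-tree edge has weight strictly greater than the heaviest edge on the tree path between its endpoints, so the MST is unique.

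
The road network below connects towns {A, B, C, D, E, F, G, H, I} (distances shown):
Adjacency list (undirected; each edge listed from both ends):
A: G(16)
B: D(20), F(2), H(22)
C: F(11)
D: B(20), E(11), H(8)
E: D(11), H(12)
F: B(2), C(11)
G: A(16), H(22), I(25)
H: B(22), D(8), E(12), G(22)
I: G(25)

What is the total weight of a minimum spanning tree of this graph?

115

Grow the tree from G using Prim:
Step 1: frontier [A–G 16, G–H 22, G–I 25] → take A–G (16); add A.
Step 2: frontier [G–H 22, G–I 25] → take G–H (22); add H.
Step 3: frontier [G–I 25, D–H 8, E–H 12, B–H 22] → take D–H (8); add D.
Step 4: frontier [D–E 11, B–D 20, G–I 25, E–H 12, B–H 22] → take D–E (11); add E.
Step 5: frontier [B–D 20, G–I 25, B–H 22] → take B–D (20); add B.
Step 6: frontier [B–F 2, G–I 25] → take B–F (2); add F.
Step 7: frontier [C–F 11, G–I 25] → take C–F (11); add C.
Step 8: frontier [G–I 25] → take G–I (25); add I.
MST edges: A–G, G–H, D–H, D–E, B–D, B–F, C–F, G–I; total weight 16+22+8+11+20+2+11+25 = 115.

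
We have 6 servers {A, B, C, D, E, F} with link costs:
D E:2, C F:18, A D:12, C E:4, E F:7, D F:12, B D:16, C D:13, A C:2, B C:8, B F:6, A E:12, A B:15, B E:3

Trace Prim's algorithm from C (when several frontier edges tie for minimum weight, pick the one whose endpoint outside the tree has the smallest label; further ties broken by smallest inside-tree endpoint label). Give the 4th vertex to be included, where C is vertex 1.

D

Grow the tree from C using Prim:
Step 1: frontier [A C 2, C E 4, B C 8, C D 13, C F 18] → take A C (2); add A.
Step 2: frontier [A D 12, A E 12, A B 15, C E 4, B C 8, C D 13, C F 18] → take C E (4); add E.
Step 3: frontier [A D 12, A B 15, B C 8, C D 13, C F 18, D E 2, B E 3, E F 7] → take D E (2); add D.
Step 4: frontier [A B 15, B C 8, C F 18, D F 12, B D 16, B E 3, E F 7] → take B E (3); add B.
Step 5: frontier [B F 6, C F 18, D F 12, E F 7] → take B F (6); add F.
Vertex order: C, A, E, D, B, F. The 4th vertex is D.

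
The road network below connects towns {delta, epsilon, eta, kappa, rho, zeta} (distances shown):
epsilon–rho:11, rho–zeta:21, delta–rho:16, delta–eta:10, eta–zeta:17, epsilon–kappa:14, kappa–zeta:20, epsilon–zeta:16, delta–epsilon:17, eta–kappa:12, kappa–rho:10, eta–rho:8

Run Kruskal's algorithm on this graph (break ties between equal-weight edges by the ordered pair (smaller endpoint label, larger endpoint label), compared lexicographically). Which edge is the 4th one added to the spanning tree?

epsilon-rho

Kruskal's algorithm — process edges by increasing weight (ties by edge label):
eta–rho (8): add — endpoints in different components.
delta–eta (10): add — endpoints in different components.
kappa–rho (10): add — endpoints in different components.
epsilon–rho (11): add — endpoints in different components.
eta–kappa (12): skip — kappa and eta already connected.
epsilon–kappa (14): skip — kappa and epsilon already connected.
delta–rho (16): skip — delta and rho already connected.
epsilon–zeta (16): add — endpoints in different components.
The 4th edge added is epsilon–rho.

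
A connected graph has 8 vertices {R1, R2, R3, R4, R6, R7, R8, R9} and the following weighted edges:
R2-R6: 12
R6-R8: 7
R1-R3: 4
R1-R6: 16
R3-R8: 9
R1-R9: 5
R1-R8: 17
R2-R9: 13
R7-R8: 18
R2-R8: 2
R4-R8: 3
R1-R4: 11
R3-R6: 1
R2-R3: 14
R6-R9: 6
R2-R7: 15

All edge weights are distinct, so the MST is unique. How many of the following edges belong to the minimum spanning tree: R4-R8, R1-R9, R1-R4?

2

Sort edges by weight, then run Kruskal:
R3-R6 (1): add — endpoints in different components.
R2-R8 (2): add — endpoints in different components.
R4-R8 (3): add — endpoints in different components.
R1-R3 (4): add — endpoints in different components.
R1-R9 (5): add — endpoints in different components.
R6-R9 (6): skip — R6 and R9 already connected.
R6-R8 (7): add — endpoints in different components.
R3-R8 (9): skip — R3 and R8 already connected.
R1-R4 (11): skip — R1 and R4 already connected.
R2-R6 (12): skip — R2 and R6 already connected.
R2-R9 (13): skip — R2 and R9 already connected.
R2-R3 (14): skip — R2 and R3 already connected.
R2-R7 (15): add — endpoints in different components.
MST edge set: {R3-R6, R2-R8, R4-R8, R1-R3, R1-R9, R6-R8, R2-R7}.
Of the listed edges, {R4-R8, R1-R9} are in the MST → 2.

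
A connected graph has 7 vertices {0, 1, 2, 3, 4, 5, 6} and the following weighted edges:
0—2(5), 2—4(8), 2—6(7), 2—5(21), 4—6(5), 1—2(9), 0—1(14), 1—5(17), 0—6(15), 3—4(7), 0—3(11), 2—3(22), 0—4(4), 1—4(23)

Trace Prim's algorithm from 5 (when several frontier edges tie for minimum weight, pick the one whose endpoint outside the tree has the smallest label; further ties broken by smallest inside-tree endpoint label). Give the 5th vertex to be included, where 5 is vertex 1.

Grow the tree from 5 using Prim:
Step 1: frontier [1—5 17, 2—5 21] → take 1—5 (17); add 1.
Step 2: frontier [1—2 9, 0—1 14, 1—4 23, 2—5 21] → take 1—2 (9); add 2.
Step 3: frontier [0—1 14, 1—4 23, 0—2 5, 2—6 7, 2—4 8, 2—3 22] → take 0—2 (5); add 0.
Step 4: frontier [0—4 4, 0—3 11, 0—6 15, 1—4 23, 2—6 7, 2—4 8, 2—3 22] → take 0—4 (4); add 4.
Step 5: frontier [0—3 11, 0—6 15, 2—6 7, 2—3 22, 4—6 5, 3—4 7] → take 4—6 (5); add 6.
Step 6: frontier [0—3 11, 2—3 22, 3—4 7] → take 3—4 (7); add 3.
Vertex order: 5, 1, 2, 0, 4, 6, 3. The 5th vertex is 4.

4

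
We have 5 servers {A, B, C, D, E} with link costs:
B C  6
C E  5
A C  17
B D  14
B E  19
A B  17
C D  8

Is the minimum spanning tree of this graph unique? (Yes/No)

Kruskal's algorithm — process edges by increasing weight (ties by edge label):
C E (5): add. Components now {A} {B} {C,E} {D}
B C (6): add. Components now {A} {B,C,E} {D}
C D (8): add. Components now {A} {B,C,D,E}
B D (14): skip — B and D already connected.
A B (17): add. Components now {A,B,C,D,E}
Non-tree edge A C has weight 17, equal to the heaviest edge on its tree cycle — swapping gives another MST of the same weight. Not unique.

No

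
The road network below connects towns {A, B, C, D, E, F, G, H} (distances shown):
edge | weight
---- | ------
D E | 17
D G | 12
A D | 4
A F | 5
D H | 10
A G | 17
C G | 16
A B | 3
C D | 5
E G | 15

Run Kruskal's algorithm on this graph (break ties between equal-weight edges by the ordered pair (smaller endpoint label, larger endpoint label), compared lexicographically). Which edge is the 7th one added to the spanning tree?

Sort edges by weight, then run Kruskal:
A B (3): add — endpoints in different components.
A D (4): add — endpoints in different components.
A F (5): add — endpoints in different components.
C D (5): add — endpoints in different components.
D H (10): add — endpoints in different components.
D G (12): add — endpoints in different components.
E G (15): add — endpoints in different components.
The 7th edge added is E G.

E-G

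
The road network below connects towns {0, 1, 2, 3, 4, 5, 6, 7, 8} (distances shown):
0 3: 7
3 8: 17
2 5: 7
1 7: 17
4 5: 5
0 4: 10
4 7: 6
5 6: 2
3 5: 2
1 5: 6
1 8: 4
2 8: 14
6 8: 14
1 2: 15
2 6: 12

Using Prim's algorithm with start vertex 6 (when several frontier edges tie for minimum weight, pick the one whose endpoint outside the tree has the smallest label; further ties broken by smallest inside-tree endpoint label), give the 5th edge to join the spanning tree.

1-8

Prim's algorithm from 6:
Step 1: cheapest edge leaving the tree is 5 6 (2); add 5.
Step 2: cheapest edge leaving the tree is 3 5 (2); add 3.
Step 3: cheapest edge leaving the tree is 4 5 (5); add 4.
Step 4: cheapest edge leaving the tree is 1 5 (6); add 1.
Step 5: cheapest edge leaving the tree is 1 8 (4); add 8.
Step 6: cheapest edge leaving the tree is 4 7 (6); add 7.
Step 7: cheapest edge leaving the tree is 0 3 (7); add 0.
Step 8: cheapest edge leaving the tree is 2 5 (7); add 2.
The 5th edge added is 1 8.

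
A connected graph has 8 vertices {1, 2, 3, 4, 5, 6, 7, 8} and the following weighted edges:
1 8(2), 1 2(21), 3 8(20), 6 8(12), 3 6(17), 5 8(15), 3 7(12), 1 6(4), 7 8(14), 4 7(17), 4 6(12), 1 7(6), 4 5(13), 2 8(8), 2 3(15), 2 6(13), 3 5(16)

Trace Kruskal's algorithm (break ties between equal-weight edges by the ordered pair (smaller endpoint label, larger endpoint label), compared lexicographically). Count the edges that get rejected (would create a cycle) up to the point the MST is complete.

2

Sort edges by weight, then run Kruskal:
1 8 (2): add — endpoints in different components.
1 6 (4): add — endpoints in different components.
1 7 (6): add — endpoints in different components.
2 8 (8): add — endpoints in different components.
3 7 (12): add — endpoints in different components.
4 6 (12): add — endpoints in different components.
6 8 (12): skip — 6 and 8 already connected.
2 6 (13): skip — 2 and 6 already connected.
4 5 (13): add — endpoints in different components.
Edges rejected before the tree was complete: 2.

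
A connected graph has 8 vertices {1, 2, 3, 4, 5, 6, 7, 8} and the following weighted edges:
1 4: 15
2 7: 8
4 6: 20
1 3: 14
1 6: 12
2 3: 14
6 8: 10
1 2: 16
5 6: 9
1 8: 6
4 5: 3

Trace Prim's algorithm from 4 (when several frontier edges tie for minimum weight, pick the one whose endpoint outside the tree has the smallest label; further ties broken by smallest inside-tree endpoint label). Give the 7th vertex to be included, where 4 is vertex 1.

Prim's algorithm from 4:
Step 1: frontier [4 5 3, 1 4 15, 4 6 20] → take 4 5 (3); add 5.
Step 2: frontier [1 4 15, 4 6 20, 5 6 9] → take 5 6 (9); add 6.
Step 3: frontier [1 4 15, 6 8 10, 1 6 12] → take 6 8 (10); add 8.
Step 4: frontier [1 4 15, 1 6 12, 1 8 6] → take 1 8 (6); add 1.
Step 5: frontier [1 3 14, 1 2 16] → take 1 3 (14); add 3.
Step 6: frontier [1 2 16, 2 3 14] → take 2 3 (14); add 2.
Step 7: frontier [2 7 8] → take 2 7 (8); add 7.
Vertex order: 4, 5, 6, 8, 1, 3, 2, 7. The 7th vertex is 2.

2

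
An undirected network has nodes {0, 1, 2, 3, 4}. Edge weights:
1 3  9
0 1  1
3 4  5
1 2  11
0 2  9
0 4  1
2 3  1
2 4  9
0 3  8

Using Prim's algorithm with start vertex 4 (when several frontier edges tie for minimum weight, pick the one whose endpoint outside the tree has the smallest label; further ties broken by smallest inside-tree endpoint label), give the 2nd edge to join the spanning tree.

Grow the tree from 4 using Prim:
Step 1: cheapest edge leaving the tree is 0 4 (1); add 0.
Step 2: cheapest edge leaving the tree is 0 1 (1); add 1.
Step 3: cheapest edge leaving the tree is 3 4 (5); add 3.
Step 4: cheapest edge leaving the tree is 2 3 (1); add 2.
The 2nd edge added is 0 1.

0-1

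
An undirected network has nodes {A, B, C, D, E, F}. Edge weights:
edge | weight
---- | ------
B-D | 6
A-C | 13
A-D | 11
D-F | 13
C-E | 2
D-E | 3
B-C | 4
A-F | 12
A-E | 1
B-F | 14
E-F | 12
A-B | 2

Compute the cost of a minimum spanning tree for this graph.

20

Prim, starting at C.
Step 1: cheapest edge leaving the tree is C-E (2); add E.
Step 2: cheapest edge leaving the tree is A-E (1); add A.
Step 3: cheapest edge leaving the tree is A-B (2); add B.
Step 4: cheapest edge leaving the tree is D-E (3); add D.
Step 5: cheapest edge leaving the tree is A-F (12); add F.
MST edges: C-E, A-E, A-B, D-E, A-F; total weight 2+1+2+3+12 = 20.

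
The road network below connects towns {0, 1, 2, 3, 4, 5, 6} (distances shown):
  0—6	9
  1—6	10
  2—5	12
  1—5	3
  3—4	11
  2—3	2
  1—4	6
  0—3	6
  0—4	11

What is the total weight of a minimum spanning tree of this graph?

36

Grow the tree from 1 using Prim:
Step 1: cheapest edge leaving the tree is 1—5 (3); add 5.
Step 2: cheapest edge leaving the tree is 1—4 (6); add 4.
Step 3: cheapest edge leaving the tree is 1—6 (10); add 6.
Step 4: cheapest edge leaving the tree is 0—6 (9); add 0.
Step 5: cheapest edge leaving the tree is 0—3 (6); add 3.
Step 6: cheapest edge leaving the tree is 2—3 (2); add 2.
MST edges: 1—5, 1—4, 1—6, 0—6, 0—3, 2—3; total weight 3+6+10+9+6+2 = 36.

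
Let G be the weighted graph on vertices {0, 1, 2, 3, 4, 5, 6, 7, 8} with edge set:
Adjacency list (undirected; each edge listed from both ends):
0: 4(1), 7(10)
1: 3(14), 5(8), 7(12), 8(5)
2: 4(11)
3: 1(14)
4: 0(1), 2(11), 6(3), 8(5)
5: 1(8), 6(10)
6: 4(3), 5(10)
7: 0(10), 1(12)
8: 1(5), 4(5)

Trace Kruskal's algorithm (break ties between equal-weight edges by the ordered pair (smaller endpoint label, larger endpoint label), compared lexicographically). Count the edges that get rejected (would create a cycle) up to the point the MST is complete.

2

Kruskal's algorithm — process edges by increasing weight (ties by edge label):
0-4 (1): add — endpoints in different components.
4-6 (3): add — endpoints in different components.
1-8 (5): add — endpoints in different components.
4-8 (5): add — endpoints in different components.
1-5 (8): add — endpoints in different components.
0-7 (10): add — endpoints in different components.
5-6 (10): skip — 5 and 6 already connected.
2-4 (11): add — endpoints in different components.
1-7 (12): skip — 1 and 7 already connected.
1-3 (14): add — endpoints in different components.
Edges rejected before the tree was complete: 2.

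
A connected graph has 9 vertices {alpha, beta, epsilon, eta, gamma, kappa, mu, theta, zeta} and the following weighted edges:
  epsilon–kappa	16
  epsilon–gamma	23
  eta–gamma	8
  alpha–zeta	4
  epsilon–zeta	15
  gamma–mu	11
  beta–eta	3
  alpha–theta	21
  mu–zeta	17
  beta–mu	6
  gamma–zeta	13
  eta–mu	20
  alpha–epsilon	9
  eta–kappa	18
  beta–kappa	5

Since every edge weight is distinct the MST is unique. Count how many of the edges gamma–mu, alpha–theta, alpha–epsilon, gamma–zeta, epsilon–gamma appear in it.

3

Kruskal: consider edges lightest-first.
beta–eta (3): add — endpoints in different components.
alpha–zeta (4): add — endpoints in different components.
beta–kappa (5): add — endpoints in different components.
beta–mu (6): add — endpoints in different components.
eta–gamma (8): add — endpoints in different components.
alpha–epsilon (9): add — endpoints in different components.
gamma–mu (11): skip — gamma and mu already connected.
gamma–zeta (13): add — endpoints in different components.
epsilon–zeta (15): skip — zeta and epsilon already connected.
epsilon–kappa (16): skip — kappa and epsilon already connected.
mu–zeta (17): skip — mu and zeta already connected.
eta–kappa (18): skip — kappa and eta already connected.
eta–mu (20): skip — mu and eta already connected.
alpha–theta (21): add — endpoints in different components.
MST edge set: {beta–eta, alpha–zeta, beta–kappa, beta–mu, eta–gamma, alpha–epsilon, gamma–zeta, alpha–theta}.
Of the listed edges, {alpha–theta, alpha–epsilon, gamma–zeta} are in the MST → 3.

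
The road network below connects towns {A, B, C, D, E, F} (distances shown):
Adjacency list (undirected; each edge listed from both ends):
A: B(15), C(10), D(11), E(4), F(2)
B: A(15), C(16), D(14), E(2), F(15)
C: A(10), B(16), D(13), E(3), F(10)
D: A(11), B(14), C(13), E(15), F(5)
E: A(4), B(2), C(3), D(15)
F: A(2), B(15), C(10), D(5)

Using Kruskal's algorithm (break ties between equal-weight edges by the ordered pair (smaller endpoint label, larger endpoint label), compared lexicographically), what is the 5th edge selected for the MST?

D-F

Sort edges by weight, then run Kruskal:
A–F (2): add. Components now {A,F} {B} {C} {D} {E}
B–E (2): add. Components now {A,F} {B,E} {C} {D}
C–E (3): add. Components now {A,F} {B,C,E} {D}
A–E (4): add. Components now {A,B,C,E,F} {D}
D–F (5): add. Components now {A,B,C,D,E,F}
The 5th edge added is D–F.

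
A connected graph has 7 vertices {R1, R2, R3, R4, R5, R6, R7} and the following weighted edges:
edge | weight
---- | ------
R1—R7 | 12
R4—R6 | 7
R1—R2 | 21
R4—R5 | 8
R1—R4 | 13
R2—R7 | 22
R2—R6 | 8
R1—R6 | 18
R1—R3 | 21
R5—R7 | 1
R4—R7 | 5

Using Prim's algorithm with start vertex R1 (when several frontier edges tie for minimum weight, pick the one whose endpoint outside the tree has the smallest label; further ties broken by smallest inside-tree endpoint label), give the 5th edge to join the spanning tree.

Prim's algorithm from R1:
Step 1: frontier [R1—R7 12, R1—R4 13, R1—R6 18, R1—R2 21, R1—R3 21] → take R1—R7 (12); add R7.
Step 2: frontier [R1—R4 13, R1—R6 18, R1—R2 21, R1—R3 21, R5—R7 1, R4—R7 5, R2—R7 22] → take R5—R7 (1); add R5.
Step 3: frontier [R1—R4 13, R1—R6 18, R1—R2 21, R1—R3 21, R4—R5 8, R4—R7 5, R2—R7 22] → take R4—R7 (5); add R4.
Step 4: frontier [R1—R6 18, R1—R2 21, R1—R3 21, R4—R6 7, R2—R7 22] → take R4—R6 (7); add R6.
Step 5: frontier [R1—R2 21, R1—R3 21, R2—R6 8, R2—R7 22] → take R2—R6 (8); add R2.
Step 6: frontier [R1—R3 21] → take R1—R3 (21); add R3.
The 5th edge added is R2—R6.

R2-R6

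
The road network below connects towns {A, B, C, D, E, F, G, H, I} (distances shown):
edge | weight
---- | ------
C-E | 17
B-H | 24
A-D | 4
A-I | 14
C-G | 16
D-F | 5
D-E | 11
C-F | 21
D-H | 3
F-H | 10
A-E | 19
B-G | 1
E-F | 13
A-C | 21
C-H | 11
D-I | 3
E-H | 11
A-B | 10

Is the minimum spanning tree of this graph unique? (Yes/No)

No

Kruskal's algorithm — process edges by increasing weight (ties by edge label):
B-G (1): add — endpoints in different components.
D-H (3): add — endpoints in different components.
D-I (3): add — endpoints in different components.
A-D (4): add — endpoints in different components.
D-F (5): add — endpoints in different components.
A-B (10): add — endpoints in different components.
F-H (10): skip — F and H already connected.
C-H (11): add — endpoints in different components.
D-E (11): add — endpoints in different components.
Non-tree edge E-H has weight 11, equal to the heaviest edge on its tree cycle — swapping gives another MST of the same weight. Not unique.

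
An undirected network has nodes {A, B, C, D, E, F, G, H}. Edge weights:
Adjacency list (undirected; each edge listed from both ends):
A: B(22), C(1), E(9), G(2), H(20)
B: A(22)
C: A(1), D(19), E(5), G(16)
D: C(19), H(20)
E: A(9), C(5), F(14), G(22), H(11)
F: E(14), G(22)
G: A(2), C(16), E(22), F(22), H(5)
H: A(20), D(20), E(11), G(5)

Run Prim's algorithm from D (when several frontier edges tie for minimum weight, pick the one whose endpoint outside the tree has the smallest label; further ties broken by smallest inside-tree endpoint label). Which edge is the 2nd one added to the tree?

A-C

Prim's algorithm from D:
Step 1: cheapest edge leaving the tree is C D (19); add C.
Step 2: cheapest edge leaving the tree is A C (1); add A.
Step 3: cheapest edge leaving the tree is A G (2); add G.
Step 4: cheapest edge leaving the tree is C E (5); add E.
Step 5: cheapest edge leaving the tree is G H (5); add H.
Step 6: cheapest edge leaving the tree is E F (14); add F.
Step 7: cheapest edge leaving the tree is A B (22); add B.
The 2nd edge added is A C.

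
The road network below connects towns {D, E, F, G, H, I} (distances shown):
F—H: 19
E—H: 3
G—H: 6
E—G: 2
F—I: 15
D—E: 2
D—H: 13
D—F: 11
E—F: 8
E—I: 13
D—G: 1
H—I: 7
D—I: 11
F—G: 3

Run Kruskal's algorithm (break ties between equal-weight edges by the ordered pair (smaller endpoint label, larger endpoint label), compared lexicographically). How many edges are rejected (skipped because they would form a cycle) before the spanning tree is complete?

2

Sort edges by weight, then run Kruskal:
D—G (1): add. Components now {D,G} {E} {F} {H} {I}
D—E (2): add. Components now {D,E,G} {F} {H} {I}
E—G (2): skip — E and G already connected.
E—H (3): add. Components now {D,E,G,H} {F} {I}
F—G (3): add. Components now {D,E,F,G,H} {I}
G—H (6): skip — G and H already connected.
H—I (7): add. Components now {D,E,F,G,H,I}
Edges rejected before the tree was complete: 2.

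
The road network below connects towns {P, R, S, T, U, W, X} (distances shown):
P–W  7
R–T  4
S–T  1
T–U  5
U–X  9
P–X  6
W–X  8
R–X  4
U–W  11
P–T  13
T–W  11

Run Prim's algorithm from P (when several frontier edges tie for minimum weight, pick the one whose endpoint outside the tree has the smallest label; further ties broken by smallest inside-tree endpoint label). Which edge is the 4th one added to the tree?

Grow the tree from P using Prim:
Step 1: frontier [P–X 6, P–W 7, P–T 13] → take P–X (6); add X.
Step 2: frontier [P–W 7, P–T 13, R–X 4, W–X 8, U–X 9] → take R–X (4); add R.
Step 3: frontier [P–W 7, P–T 13, R–T 4, W–X 8, U–X 9] → take R–T (4); add T.
Step 4: frontier [P–W 7, S–T 1, T–U 5, T–W 11, W–X 8, U–X 9] → take S–T (1); add S.
Step 5: frontier [P–W 7, T–U 5, T–W 11, W–X 8, U–X 9] → take T–U (5); add U.
Step 6: frontier [P–W 7, T–W 11, U–W 11, W–X 8] → take P–W (7); add W.
The 4th edge added is S–T.

S-T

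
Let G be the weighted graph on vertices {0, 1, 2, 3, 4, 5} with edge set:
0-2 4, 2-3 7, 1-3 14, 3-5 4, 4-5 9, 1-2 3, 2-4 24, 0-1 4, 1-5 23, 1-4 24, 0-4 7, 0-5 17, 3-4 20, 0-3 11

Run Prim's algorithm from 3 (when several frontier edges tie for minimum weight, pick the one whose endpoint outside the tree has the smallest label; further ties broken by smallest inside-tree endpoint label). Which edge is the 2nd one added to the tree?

Grow the tree from 3 using Prim:
Step 1: frontier [3-5 4, 2-3 7, 0-3 11, 1-3 14, 3-4 20] → take 3-5 (4); add 5.
Step 2: frontier [2-3 7, 0-3 11, 1-3 14, 3-4 20, 4-5 9, 0-5 17, 1-5 23] → take 2-3 (7); add 2.
Step 3: frontier [1-2 3, 0-2 4, 2-4 24, 0-3 11, 1-3 14, 3-4 20, 4-5 9, 0-5 17, 1-5 23] → take 1-2 (3); add 1.
Step 4: frontier [0-1 4, 1-4 24, 0-2 4, 2-4 24, 0-3 11, 3-4 20, 4-5 9, 0-5 17] → take 0-1 (4); add 0.
Step 5: frontier [0-4 7, 1-4 24, 2-4 24, 3-4 20, 4-5 9] → take 0-4 (7); add 4.
The 2nd edge added is 2-3.

2-3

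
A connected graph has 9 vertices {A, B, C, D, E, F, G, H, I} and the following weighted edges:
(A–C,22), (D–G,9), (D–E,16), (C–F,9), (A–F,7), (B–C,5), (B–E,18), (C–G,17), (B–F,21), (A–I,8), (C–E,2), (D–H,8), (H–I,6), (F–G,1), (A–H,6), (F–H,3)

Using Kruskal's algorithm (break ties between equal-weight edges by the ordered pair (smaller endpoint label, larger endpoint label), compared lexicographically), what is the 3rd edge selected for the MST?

F-H

Sort edges by weight, then run Kruskal:
F–G (1): add — endpoints in different components.
C–E (2): add — endpoints in different components.
F–H (3): add — endpoints in different components.
B–C (5): add — endpoints in different components.
A–H (6): add — endpoints in different components.
H–I (6): add — endpoints in different components.
A–F (7): skip — A and F already connected.
A–I (8): skip — A and I already connected.
D–H (8): add — endpoints in different components.
C–F (9): add — endpoints in different components.
The 3rd edge added is F–H.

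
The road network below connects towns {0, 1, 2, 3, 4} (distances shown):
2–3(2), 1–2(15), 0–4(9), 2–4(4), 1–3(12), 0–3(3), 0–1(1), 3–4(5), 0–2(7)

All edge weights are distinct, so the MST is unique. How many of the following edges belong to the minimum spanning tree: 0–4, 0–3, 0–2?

1

Sort edges by weight, then run Kruskal:
0–1 (1): add — endpoints in different components.
2–3 (2): add — endpoints in different components.
0–3 (3): add — endpoints in different components.
2–4 (4): add — endpoints in different components.
MST edge set: {0–1, 2–3, 0–3, 2–4}.
Of the listed edges, {0–3} are in the MST → 1.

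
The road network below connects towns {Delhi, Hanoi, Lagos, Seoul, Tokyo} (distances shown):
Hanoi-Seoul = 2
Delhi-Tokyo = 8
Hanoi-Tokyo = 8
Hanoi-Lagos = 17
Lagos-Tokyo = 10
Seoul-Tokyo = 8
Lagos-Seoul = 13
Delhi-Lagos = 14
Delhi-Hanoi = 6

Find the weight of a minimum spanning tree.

Grow the tree from Tokyo using Prim:
Step 1: cheapest edge leaving the tree is Delhi-Tokyo (8); add Delhi.
Step 2: cheapest edge leaving the tree is Delhi-Hanoi (6); add Hanoi.
Step 3: cheapest edge leaving the tree is Hanoi-Seoul (2); add Seoul.
Step 4: cheapest edge leaving the tree is Lagos-Tokyo (10); add Lagos.
MST edges: Delhi-Tokyo, Delhi-Hanoi, Hanoi-Seoul, Lagos-Tokyo; total weight 8+6+2+10 = 26.

26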